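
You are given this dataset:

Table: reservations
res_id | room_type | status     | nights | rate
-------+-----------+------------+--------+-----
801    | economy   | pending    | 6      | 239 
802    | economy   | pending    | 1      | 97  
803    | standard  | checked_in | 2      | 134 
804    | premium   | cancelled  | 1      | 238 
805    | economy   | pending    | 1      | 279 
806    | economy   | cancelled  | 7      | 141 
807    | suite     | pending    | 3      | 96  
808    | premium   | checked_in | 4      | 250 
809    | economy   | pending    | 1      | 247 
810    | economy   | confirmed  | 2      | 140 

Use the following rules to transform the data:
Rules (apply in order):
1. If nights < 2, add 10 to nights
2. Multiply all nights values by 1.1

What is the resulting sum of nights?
74.8

Step 1: Apply Rule 1 - Add 10 to records with nights < 2
  - 4 records affected: 4 + (4 × 10) = 44
  - Unaffected records: 24
  - Sum after Rule 1: 68
Step 2: Apply Rule 2 - Multiply all by 1.1
  - 68 × 1.1 = 74.8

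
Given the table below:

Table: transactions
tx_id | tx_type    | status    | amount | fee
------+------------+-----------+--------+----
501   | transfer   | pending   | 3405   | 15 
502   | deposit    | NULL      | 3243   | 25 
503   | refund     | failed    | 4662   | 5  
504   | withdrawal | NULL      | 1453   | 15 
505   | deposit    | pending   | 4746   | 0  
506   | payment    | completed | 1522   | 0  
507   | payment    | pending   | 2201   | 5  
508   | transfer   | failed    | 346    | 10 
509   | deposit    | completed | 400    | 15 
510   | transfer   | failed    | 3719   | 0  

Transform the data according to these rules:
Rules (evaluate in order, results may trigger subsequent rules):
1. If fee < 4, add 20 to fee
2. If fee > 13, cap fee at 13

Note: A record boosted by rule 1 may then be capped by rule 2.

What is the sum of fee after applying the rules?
111

Step 1: Apply rule 1 to records with fee < 4
  - 3 records get bonus of 20
  - Of these, 3 records then exceed 13 and get capped
Step 2: Apply rule 2 to records with fee > 13
  - 4 records (original) are capped
Step 3: Calculate final sum = 111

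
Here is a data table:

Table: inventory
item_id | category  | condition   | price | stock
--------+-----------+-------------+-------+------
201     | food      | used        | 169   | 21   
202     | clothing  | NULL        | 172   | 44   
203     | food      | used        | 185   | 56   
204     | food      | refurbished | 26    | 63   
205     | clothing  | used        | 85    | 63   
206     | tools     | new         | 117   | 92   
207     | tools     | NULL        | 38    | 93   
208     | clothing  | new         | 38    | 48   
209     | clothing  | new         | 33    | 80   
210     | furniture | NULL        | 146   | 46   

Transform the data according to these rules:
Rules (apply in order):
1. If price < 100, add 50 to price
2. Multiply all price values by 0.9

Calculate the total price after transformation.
1133.1

Step 1: Apply Rule 1 - Add 50 to records with price < 100
  - 5 records affected: 220 + (5 × 50) = 470
  - Unaffected records: 789
  - Sum after Rule 1: 1259
Step 2: Apply Rule 2 - Multiply all by 0.9
  - 1259 × 0.9 = 1133.1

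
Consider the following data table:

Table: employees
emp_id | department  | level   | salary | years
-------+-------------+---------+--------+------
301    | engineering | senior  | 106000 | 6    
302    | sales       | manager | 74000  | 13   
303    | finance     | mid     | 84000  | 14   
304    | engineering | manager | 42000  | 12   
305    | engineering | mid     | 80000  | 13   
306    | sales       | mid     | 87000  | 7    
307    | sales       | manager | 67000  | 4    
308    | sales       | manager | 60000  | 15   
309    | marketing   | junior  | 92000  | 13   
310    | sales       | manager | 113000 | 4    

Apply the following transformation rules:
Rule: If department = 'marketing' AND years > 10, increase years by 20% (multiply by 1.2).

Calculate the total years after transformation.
103.6

Step 1: Find records where department = 'marketing' AND years > 10
Step 2: 1 records match, summing to 13
Step 3: After multiplier: 13 × 1.2 = 15.6
Step 4: Unaffected records sum: 88
Step 5: Final sum = 15.6 + 88 = 103.6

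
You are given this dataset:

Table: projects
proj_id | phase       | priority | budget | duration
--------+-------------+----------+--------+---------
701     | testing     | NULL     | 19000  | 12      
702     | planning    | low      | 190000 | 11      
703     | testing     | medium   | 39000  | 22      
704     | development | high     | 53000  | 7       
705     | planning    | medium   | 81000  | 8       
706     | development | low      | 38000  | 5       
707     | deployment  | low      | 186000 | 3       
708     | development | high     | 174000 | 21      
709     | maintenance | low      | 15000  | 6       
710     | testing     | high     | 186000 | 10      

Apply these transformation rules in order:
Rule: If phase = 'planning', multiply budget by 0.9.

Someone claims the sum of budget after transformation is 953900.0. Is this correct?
Yes, the result is correct.

Step 1: Calculate the correct sum after transformation
Step 2: Apply multiplier 0.9 to records where phase = 'planning'
Step 3: Correct result = 953900.0
Step 4: Claimed result = 953900.0
Step 5: 953900.0 = 953900.0 ✓
Conclusion: The claimed result is correct.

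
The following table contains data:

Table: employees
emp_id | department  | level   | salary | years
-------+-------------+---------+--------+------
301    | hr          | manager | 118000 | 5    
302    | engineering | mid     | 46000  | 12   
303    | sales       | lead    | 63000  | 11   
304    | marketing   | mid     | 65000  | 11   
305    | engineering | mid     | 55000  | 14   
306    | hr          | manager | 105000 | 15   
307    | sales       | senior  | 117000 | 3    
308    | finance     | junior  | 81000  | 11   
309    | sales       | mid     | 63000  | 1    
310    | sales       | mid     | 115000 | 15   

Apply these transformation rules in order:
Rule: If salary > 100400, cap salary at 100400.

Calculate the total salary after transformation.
774600

Step 1: 4 records have salary > 100400
Step 2: These records originally summed to 455000
Step 3: After capping: 4 × 100400 = 401600
Step 4: Unaffected records sum: 373000
Step 5: Final sum = 401600 + 373000 = 774600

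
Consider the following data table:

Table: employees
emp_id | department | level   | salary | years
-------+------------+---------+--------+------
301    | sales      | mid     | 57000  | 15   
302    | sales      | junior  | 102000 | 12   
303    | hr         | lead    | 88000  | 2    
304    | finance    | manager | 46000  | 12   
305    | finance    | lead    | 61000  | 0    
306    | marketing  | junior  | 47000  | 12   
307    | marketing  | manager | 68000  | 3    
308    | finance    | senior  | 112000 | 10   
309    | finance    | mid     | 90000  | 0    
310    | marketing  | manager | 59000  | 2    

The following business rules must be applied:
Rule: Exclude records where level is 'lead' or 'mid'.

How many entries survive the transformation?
6

Step 1: Count records to exclude
  - 2 (lead) + 2 (mid) = 4 records
Step 2: Total records: 10
Step 3: Remaining = 10 - 4 = 6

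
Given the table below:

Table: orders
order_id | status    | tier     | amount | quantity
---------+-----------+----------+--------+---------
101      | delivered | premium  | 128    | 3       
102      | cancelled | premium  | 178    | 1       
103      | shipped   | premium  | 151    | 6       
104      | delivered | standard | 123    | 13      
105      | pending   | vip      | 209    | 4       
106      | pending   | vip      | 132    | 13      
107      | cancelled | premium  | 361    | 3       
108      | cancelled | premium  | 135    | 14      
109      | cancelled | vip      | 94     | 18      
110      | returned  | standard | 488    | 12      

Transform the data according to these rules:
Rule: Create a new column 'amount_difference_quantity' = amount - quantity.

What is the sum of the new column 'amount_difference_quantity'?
1912

Step 1: For each record, compute amount - quantity
Example calculations:
  128 - 3 = 125
  178 - 1 = 177
  151 - 6 = 145
  ...
Step 2: Sum all derived values
Step 3: Total = 1912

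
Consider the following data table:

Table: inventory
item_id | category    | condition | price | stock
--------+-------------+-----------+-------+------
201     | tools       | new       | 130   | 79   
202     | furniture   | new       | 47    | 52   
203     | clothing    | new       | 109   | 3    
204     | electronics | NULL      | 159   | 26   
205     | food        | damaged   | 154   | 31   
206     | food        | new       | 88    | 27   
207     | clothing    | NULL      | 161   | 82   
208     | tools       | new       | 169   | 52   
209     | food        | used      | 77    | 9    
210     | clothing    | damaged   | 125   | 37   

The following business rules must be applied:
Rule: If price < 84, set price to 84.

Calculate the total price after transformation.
1263

Step 1: 2 records have price < 84
Step 2: These records originally summed to 124
Step 3: After setting to minimum: 2 × 84 = 168
Step 4: Unaffected records sum: 1095
Step 5: Final sum = 168 + 1095 = 1263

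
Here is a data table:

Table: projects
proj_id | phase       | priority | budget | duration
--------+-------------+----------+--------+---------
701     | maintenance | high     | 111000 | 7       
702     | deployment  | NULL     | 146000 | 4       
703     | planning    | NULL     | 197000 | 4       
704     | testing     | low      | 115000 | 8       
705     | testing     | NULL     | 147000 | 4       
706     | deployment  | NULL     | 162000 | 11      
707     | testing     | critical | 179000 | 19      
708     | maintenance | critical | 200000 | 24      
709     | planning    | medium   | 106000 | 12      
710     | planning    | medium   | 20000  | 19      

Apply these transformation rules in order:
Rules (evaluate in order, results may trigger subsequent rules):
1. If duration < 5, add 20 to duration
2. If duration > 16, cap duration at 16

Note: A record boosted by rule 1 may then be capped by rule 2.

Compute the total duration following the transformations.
134

Step 1: Apply rule 1 to records with duration < 5
  - 3 records get bonus of 20
  - Of these, 3 records then exceed 16 and get capped
Step 2: Apply rule 2 to records with duration > 16
  - 3 records (original) are capped
Step 3: Calculate final sum = 134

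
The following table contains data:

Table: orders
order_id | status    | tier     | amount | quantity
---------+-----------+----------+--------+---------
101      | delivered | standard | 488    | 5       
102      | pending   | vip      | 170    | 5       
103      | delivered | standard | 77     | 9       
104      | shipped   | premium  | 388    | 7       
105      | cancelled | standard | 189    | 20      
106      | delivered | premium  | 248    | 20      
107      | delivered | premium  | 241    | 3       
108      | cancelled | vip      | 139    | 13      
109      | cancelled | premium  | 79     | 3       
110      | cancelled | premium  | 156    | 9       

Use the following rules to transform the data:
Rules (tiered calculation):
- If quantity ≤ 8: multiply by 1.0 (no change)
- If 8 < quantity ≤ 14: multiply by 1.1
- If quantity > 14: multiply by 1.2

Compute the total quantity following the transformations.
105.1

Step 1: Tier 1 (quantity ≤ 8): 5 records, sum = 23 × 1.0 = 23.0
Step 2: Tier 2 (8 < quantity ≤ 14): 3 records, sum = 31 × 1.1 = 34.1
Step 3: Tier 3 (quantity > 14): 2 records, sum = 40 × 1.2 = 48.0
Step 4: Final sum = 23.0 + 34.1 + 48.0 = 105.1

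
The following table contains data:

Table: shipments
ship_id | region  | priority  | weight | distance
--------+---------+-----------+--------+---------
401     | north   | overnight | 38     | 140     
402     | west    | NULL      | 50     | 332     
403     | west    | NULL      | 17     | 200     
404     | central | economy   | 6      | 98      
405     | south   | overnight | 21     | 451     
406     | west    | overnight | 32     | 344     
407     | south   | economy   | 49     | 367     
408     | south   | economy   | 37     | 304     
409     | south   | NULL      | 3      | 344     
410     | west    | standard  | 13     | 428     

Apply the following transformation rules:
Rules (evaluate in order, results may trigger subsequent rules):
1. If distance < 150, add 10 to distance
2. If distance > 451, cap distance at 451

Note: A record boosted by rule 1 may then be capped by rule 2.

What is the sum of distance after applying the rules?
3028

Step 1: Apply rule 1 to records with distance < 150
  - 2 records get bonus of 10
  - Of these, 0 records then exceed 451 and get capped
Step 2: Apply rule 2 to records with distance > 451
  - 0 records (original) are capped
Step 3: Calculate final sum = 3028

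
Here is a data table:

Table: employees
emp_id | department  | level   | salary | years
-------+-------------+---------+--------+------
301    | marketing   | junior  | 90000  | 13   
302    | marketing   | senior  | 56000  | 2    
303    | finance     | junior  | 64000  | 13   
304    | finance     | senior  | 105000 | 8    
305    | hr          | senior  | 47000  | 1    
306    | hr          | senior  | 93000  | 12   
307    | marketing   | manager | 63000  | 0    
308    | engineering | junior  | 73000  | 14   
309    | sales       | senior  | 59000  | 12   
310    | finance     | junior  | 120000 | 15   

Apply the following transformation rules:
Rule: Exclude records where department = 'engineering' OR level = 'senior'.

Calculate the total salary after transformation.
337000

Step 1: Find records where department = 'engineering' OR level = 'senior'
Step 2: 6 records match, summing to 433000
Step 3: Original sum: 770000
Step 4: Remaining sum = 770000 - 433000 = 337000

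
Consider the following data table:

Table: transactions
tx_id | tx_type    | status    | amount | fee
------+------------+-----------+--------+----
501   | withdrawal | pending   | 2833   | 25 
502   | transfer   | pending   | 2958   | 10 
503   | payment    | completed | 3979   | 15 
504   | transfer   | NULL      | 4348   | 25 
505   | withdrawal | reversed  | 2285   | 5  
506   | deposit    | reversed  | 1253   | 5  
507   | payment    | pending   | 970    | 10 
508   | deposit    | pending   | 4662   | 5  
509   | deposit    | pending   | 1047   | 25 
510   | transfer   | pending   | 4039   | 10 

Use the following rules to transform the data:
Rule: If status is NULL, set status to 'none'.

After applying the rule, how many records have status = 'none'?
1

Step 1: Count records where status IS NULL
Step 2: Found 1 records with NULL status
Step 3: These records will have status set to 'none'
Step 4: Records already having status = 'none': 0
Step 5: Answer: 1 + 0 = 1 records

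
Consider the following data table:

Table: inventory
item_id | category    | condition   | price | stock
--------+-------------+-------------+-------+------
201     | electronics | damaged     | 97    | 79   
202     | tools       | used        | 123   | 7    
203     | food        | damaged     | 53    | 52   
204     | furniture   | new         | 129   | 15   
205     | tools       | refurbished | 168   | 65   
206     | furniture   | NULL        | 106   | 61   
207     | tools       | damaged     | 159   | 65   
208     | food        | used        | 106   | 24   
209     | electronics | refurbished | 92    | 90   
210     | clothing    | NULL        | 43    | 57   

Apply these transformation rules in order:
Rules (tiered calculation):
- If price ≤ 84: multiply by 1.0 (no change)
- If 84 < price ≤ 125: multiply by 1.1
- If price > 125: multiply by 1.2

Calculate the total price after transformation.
1219.6

Step 1: Tier 1 (price ≤ 84): 2 records, sum = 96 × 1.0 = 96.0
Step 2: Tier 2 (84 < price ≤ 125): 5 records, sum = 524 × 1.1 = 576.4
Step 3: Tier 3 (price > 125): 3 records, sum = 456 × 1.2 = 547.2
Step 4: Final sum = 96.0 + 576.4 + 547.2 = 1219.6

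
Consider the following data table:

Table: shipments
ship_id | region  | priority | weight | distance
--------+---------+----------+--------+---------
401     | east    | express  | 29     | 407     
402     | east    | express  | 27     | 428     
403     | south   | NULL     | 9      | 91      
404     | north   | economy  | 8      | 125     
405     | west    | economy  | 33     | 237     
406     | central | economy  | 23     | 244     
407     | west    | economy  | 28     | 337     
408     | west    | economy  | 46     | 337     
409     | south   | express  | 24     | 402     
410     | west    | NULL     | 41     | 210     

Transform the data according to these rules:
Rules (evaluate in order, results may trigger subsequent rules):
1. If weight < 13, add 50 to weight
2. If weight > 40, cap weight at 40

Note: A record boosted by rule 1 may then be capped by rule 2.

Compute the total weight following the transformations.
324

Step 1: Apply rule 1 to records with weight < 13
  - 2 records get bonus of 50
  - Of these, 2 records then exceed 40 and get capped
Step 2: Apply rule 2 to records with weight > 40
  - 2 records (original) are capped
Step 3: Calculate final sum = 324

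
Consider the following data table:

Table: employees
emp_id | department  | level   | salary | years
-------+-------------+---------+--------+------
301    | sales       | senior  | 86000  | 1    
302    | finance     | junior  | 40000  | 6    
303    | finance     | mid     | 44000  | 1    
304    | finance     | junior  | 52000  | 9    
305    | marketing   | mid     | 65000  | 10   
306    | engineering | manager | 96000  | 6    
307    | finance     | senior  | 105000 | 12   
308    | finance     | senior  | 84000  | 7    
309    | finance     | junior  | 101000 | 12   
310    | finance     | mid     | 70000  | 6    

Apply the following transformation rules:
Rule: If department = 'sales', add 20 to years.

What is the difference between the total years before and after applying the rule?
20

Step 1: Original sum of years = 70
Step 2: 1 records have department = 'sales'
Step 3: Each affected record changes by 20
Step 4: Total change = 1 × 20 = 20
Step 5: New sum = 70 + 20 = 90
Step 6: Difference = |90 - 70| = 20
        (Sum increased by 20)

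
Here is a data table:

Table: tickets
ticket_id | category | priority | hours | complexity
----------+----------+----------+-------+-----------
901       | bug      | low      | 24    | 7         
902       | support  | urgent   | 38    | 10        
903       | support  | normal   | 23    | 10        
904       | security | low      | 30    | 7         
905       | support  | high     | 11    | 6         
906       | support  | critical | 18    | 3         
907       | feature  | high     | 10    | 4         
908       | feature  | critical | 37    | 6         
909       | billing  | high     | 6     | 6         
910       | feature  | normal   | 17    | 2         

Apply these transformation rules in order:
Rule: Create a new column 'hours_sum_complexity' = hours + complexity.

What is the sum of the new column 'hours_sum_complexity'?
275

Step 1: For each record, compute hours + complexity
Example calculations:
  24 + 7 = 31
  38 + 10 = 48
  23 + 10 = 33
  ...
Step 2: Sum all derived values
Step 3: Total = 275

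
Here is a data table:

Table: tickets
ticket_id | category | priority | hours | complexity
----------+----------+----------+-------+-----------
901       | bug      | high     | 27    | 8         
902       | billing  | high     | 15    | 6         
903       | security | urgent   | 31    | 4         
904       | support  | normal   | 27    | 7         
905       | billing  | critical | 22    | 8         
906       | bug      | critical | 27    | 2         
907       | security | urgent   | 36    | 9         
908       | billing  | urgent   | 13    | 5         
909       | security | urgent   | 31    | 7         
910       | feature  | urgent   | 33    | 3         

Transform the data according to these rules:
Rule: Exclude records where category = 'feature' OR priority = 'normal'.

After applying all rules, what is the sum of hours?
202

Step 1: Find records where category = 'feature' OR priority = 'normal'
Step 2: 2 records match, summing to 60
Step 3: Original sum: 262
Step 4: Remaining sum = 262 - 60 = 202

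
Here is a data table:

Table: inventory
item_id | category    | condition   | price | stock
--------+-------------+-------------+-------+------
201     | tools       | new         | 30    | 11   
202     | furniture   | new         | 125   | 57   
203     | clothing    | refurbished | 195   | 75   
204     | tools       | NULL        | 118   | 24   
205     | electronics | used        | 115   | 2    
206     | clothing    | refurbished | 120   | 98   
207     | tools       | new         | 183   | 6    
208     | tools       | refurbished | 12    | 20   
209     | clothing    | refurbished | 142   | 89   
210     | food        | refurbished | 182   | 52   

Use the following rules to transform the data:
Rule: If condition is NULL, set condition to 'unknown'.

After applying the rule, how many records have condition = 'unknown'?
1

Step 1: Count records where condition IS NULL
Step 2: Found 1 records with NULL condition
Step 3: These records will have condition set to 'unknown'
Step 4: Records already having condition = 'unknown': 0
Step 5: Answer: 1 + 0 = 1 records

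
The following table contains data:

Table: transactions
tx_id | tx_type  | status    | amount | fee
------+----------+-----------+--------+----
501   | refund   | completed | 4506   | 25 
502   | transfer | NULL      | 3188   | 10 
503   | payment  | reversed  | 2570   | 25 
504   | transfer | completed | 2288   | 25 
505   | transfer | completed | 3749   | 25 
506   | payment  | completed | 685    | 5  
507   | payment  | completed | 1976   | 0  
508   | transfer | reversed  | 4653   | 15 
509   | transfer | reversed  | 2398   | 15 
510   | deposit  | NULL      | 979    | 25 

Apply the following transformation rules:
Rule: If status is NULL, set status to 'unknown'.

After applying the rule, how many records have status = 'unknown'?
2

Step 1: Count records where status IS NULL
Step 2: Found 2 records with NULL status
Step 3: These records will have status set to 'unknown'
Step 4: Records already having status = 'unknown': 0
Step 5: Answer: 2 + 0 = 2 records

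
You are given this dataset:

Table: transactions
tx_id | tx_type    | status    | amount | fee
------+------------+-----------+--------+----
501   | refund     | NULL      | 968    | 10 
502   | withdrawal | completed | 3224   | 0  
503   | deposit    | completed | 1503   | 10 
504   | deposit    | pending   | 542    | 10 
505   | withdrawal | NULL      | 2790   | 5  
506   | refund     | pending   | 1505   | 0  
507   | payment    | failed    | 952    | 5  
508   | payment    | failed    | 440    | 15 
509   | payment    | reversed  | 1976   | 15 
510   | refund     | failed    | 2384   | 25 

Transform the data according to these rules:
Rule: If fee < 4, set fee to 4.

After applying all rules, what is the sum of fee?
103

Step 1: 2 records have fee < 4
Step 2: These records originally summed to 0
Step 3: After setting to minimum: 2 × 4 = 8
Step 4: Unaffected records sum: 95
Step 5: Final sum = 8 + 95 = 103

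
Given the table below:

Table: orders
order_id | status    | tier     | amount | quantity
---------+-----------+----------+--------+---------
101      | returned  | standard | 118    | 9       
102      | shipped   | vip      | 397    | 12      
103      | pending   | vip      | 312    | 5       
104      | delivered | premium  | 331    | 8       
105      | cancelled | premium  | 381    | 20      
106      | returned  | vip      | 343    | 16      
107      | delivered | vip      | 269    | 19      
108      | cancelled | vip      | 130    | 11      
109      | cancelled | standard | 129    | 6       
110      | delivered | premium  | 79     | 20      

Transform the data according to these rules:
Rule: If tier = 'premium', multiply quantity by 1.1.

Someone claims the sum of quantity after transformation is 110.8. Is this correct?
No, the correct result is 130.8.

Step 1: Calculate the correct sum after transformation
Step 2: Apply multiplier 1.1 to records where tier = 'premium'
Step 3: Correct result = 130.8
Step 4: Claimed result = 110.8
Step 5: 130.8 ≠ 110.8
Conclusion: The claimed result is incorrect. The correct answer is 130.8.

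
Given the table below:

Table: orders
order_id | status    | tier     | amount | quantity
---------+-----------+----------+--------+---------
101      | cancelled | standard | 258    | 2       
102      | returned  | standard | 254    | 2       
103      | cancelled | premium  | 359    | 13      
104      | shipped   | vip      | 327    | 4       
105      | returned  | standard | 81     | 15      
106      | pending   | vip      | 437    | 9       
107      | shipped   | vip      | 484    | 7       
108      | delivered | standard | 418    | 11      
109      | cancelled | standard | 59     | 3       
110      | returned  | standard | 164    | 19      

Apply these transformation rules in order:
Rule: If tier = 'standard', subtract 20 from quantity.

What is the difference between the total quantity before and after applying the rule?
120

Step 1: Original sum of quantity = 85
Step 2: 6 records have tier = 'standard'
Step 3: Each affected record changes by -20
Step 4: Total change = 6 × -20 = -120
Step 5: New sum = 85 + -120 = -35
Step 6: Difference = |-35 - 85| = 120
        (Sum decreased by 120)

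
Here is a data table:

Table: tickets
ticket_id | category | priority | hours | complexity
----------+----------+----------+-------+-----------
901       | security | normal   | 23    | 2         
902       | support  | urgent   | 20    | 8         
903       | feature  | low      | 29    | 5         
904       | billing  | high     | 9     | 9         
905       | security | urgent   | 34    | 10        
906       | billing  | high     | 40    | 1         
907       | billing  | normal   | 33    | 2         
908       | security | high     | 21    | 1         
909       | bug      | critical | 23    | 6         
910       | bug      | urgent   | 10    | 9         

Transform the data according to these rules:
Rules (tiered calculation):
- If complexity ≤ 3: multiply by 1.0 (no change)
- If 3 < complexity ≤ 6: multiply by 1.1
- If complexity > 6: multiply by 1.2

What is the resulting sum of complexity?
61.3

Step 1: Tier 1 (complexity ≤ 3): 4 records, sum = 6 × 1.0 = 6.0
Step 2: Tier 2 (3 < complexity ≤ 6): 2 records, sum = 11 × 1.1 = 12.1
Step 3: Tier 3 (complexity > 6): 4 records, sum = 36 × 1.2 = 43.2
Step 4: Final sum = 6.0 + 12.1 + 43.2 = 61.3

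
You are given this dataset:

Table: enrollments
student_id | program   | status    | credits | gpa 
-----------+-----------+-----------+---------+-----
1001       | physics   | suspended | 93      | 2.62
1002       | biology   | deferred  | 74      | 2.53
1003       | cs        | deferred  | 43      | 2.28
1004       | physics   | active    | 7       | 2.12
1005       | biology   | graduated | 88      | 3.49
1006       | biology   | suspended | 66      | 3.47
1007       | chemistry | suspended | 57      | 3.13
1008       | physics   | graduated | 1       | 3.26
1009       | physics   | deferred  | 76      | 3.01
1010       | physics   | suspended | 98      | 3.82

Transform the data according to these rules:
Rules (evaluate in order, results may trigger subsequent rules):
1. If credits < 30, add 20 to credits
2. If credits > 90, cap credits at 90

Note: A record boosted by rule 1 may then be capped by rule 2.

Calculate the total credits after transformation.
632

Step 1: Apply rule 1 to records with credits < 30
  - 2 records get bonus of 20
  - Of these, 0 records then exceed 90 and get capped
Step 2: Apply rule 2 to records with credits > 90
  - 2 records (original) are capped
Step 3: Calculate final sum = 632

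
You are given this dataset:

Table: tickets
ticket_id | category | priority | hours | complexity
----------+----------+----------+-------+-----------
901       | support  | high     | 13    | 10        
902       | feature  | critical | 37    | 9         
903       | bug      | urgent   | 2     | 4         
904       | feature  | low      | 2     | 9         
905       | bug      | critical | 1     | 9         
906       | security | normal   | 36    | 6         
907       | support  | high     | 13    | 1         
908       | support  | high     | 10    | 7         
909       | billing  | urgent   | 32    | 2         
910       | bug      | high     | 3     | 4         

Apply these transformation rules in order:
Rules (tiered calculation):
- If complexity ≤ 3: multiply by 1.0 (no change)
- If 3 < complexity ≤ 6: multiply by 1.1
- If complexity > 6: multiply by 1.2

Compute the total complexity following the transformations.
71.2

Step 1: Tier 1 (complexity ≤ 3): 2 records, sum = 3 × 1.0 = 3.0
Step 2: Tier 2 (3 < complexity ≤ 6): 3 records, sum = 14 × 1.1 = 15.4
Step 3: Tier 3 (complexity > 6): 5 records, sum = 44 × 1.2 = 52.8
Step 4: Final sum = 3.0 + 15.4 + 52.8 = 71.2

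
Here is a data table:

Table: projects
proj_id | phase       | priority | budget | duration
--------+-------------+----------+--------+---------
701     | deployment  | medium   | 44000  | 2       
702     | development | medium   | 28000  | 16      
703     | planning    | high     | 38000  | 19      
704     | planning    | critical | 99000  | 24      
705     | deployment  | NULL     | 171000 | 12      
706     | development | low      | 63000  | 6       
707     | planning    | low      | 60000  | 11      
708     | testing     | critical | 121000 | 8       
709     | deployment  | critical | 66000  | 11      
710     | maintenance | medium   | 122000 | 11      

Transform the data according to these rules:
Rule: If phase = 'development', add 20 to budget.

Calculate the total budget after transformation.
812040

Step 1: Count records where phase = 'development': 2
Step 2: Total bonus added: 2 × 20 = 40
Step 3: Original sum of budget: 812000
Step 4: Final sum = 812000 + 40 = 812040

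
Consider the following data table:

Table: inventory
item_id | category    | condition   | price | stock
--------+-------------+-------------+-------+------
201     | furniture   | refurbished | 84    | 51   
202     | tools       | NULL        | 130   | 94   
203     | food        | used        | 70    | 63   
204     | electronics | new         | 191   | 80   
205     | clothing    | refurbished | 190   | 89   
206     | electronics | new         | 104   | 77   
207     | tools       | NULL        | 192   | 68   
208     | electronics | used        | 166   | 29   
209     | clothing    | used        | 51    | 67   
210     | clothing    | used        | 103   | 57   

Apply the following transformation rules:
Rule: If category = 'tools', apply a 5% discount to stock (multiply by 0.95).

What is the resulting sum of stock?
666.9

Step 1: Records with category = 'tools' have total stock = 162
Step 2: Apply multiplier: 162 × 0.95 = 153.9
Step 3: Other records total: 513
Step 4: Final sum = 153.9 + 513 = 666.9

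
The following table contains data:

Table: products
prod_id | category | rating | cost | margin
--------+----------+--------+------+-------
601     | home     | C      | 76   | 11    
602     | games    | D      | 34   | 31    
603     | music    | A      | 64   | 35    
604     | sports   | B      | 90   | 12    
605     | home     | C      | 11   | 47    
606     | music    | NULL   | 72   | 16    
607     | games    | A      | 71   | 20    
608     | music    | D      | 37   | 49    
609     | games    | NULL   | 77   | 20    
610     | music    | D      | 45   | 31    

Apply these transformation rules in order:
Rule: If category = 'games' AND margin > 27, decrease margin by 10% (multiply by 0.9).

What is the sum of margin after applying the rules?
268.9

Step 1: Find records where category = 'games' AND margin > 27
Step 2: 1 records match, summing to 31
Step 3: After multiplier: 31 × 0.9 = 27.9
Step 4: Unaffected records sum: 241
Step 5: Final sum = 27.9 + 241 = 268.9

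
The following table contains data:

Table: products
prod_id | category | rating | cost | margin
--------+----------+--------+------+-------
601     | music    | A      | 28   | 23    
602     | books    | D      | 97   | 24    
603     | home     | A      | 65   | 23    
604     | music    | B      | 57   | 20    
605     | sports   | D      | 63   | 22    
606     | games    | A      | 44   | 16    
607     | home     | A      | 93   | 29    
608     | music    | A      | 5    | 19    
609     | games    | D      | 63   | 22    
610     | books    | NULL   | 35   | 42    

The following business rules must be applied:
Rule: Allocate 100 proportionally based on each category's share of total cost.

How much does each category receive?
books: 24.0, games: 19.45, home: 28.73, music: 16.36, sports: 11.45

Step 1: Calculate total cost = 550
Step 2: Calculate each category's proportion:
  books: 132/550 = 24.00% → 24.0
  games: 107/550 = 19.45% → 19.45
  home: 158/550 = 28.73% → 28.73
  music: 90/550 = 16.36% → 16.36
  sports: 63/550 = 11.45% → 11.45
Step 3: Verify: sum of allocations ≈ 100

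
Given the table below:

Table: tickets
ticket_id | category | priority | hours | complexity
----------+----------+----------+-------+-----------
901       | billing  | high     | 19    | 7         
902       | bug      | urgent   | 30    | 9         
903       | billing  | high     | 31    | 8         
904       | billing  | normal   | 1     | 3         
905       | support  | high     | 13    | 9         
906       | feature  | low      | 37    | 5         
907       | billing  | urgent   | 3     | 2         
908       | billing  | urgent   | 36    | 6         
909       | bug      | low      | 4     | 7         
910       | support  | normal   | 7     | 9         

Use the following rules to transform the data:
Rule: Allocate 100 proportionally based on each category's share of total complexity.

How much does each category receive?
billing: 40.0, bug: 24.62, feature: 7.69, support: 27.69

Step 1: Calculate total complexity = 65
Step 2: Calculate each category's proportion:
  billing: 26/65 = 40.00% → 40.0
  bug: 16/65 = 24.62% → 24.62
  feature: 5/65 = 7.69% → 7.69
  support: 18/65 = 27.69% → 27.69
Step 3: Verify: sum of allocations ≈ 100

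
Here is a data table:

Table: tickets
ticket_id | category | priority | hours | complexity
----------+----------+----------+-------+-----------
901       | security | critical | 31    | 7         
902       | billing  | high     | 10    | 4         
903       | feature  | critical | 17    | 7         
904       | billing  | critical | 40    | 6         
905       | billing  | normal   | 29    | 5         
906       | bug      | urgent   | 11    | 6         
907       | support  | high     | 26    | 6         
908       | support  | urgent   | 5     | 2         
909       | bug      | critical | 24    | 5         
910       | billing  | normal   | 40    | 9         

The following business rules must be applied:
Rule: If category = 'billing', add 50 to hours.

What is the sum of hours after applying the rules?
433

Step 1: Count records where category = 'billing': 4
Step 2: Total bonus added: 4 × 50 = 200
Step 3: Original sum of hours: 233
Step 4: Final sum = 233 + 200 = 433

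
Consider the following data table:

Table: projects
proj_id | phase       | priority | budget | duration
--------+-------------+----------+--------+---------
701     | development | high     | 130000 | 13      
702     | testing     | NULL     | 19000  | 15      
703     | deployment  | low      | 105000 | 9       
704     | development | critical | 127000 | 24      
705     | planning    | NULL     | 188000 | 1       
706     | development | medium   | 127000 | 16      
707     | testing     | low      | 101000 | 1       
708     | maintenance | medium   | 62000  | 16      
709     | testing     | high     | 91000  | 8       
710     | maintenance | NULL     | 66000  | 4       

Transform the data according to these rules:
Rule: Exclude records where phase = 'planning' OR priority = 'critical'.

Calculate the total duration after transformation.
82

Step 1: Find records where phase = 'planning' OR priority = 'critical'
Step 2: 2 records match, summing to 25
Step 3: Original sum: 107
Step 4: Remaining sum = 107 - 25 = 82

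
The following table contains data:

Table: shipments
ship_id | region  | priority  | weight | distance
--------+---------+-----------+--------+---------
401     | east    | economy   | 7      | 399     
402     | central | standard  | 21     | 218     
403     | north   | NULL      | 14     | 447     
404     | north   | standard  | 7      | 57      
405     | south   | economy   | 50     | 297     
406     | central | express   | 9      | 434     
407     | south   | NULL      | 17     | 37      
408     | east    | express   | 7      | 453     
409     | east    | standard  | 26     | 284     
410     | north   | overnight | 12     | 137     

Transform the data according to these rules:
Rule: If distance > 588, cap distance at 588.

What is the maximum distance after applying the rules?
453

Step 1: Original maximum distance = 453
Step 2: Check cap of 588 against maximum
Step 3: No records exceed the cap (max 453 <= cap 588), so no capping applies
Step 4: Maximum after transformation = 453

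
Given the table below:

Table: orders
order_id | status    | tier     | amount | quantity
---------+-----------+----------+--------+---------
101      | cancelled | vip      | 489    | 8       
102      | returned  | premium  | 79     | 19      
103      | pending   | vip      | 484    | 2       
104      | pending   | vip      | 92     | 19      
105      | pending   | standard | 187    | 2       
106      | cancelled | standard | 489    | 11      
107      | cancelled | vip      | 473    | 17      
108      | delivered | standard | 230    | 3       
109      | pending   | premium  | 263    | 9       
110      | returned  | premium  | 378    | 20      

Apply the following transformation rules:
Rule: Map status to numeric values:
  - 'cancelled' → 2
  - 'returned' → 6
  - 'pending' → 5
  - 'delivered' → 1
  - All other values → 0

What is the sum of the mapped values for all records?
39

Step 1: Apply mapping to each record
Step 2: Count by status:
  'cancelled': 3 records × 2 = 6
  'returned': 2 records × 6 = 12
  'pending': 4 records × 5 = 20
  'delivered': 1 records × 1 = 1
Step 3: Sum all mapped values = 39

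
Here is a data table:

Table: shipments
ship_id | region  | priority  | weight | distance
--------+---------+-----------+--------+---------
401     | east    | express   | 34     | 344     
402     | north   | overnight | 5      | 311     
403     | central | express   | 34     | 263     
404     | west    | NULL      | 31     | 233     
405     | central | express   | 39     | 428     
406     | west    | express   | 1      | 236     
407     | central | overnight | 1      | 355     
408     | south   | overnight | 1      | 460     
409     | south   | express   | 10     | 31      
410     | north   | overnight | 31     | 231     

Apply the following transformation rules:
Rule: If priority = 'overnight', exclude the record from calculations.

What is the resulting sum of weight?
149

Step 1: Identify records where priority = 'overnight'
Step 2: The excluded records sum to 38
Step 3: Original total weight = 187
Step 4: Remaining total = 187 - 38 = 149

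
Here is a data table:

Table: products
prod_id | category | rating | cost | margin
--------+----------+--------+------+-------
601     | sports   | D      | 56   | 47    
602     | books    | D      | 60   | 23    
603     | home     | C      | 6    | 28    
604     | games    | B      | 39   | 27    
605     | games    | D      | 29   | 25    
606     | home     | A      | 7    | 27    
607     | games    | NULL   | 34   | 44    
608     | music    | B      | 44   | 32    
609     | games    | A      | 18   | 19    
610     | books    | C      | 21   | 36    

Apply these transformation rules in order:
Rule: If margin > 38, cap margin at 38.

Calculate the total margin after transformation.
293

Step 1: 2 records have margin > 38
Step 2: These records originally summed to 91
Step 3: After capping: 2 × 38 = 76
Step 4: Unaffected records sum: 217
Step 5: Final sum = 76 + 217 = 293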